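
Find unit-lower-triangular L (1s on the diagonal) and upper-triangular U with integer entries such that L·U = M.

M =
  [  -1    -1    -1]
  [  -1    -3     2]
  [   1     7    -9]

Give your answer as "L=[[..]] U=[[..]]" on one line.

  R1 -= 1·R0 → [0,-2,3]
  R2 -= -1·R0 → [0,6,-10]
  R2 -= -3·R1 → [0,0,-1]

L=[[1,0,0],[1,1,0],[-1,-3,1]] U=[[-1,-1,-1],[0,-2,3],[0,0,-1]]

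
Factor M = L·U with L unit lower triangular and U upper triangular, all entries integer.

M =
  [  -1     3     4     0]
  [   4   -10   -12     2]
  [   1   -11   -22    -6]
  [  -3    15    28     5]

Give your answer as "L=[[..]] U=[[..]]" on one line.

  R1 -= -4·R0 → [0,2,4,2]
  R2 -= -1·R0 → [0,-8,-18,-6]
  R3 -= 3·R0 → [0,6,16,5]
  R2 -= -4·R1 → [0,0,-2,2]
  R3 -= 3·R1 → [0,0,4,-1]
  R3 -= -2·R2 → [0,0,0,3]

L=[[1,0,0,0],[-4,1,0,0],[-1,-4,1,0],[3,3,-2,1]] U=[[-1,3,4,0],[0,2,4,2],[0,0,-2,2],[0,0,0,3]]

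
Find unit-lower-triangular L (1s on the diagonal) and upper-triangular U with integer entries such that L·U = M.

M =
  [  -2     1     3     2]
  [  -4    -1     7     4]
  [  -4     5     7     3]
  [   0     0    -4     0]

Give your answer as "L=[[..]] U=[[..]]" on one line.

L=[[1,0,0,0],[2,1,0,0],[2,-1,1,0],[0,0,-2,1]] U=[[-2,1,3,2],[0,-3,1,0],[0,0,2,-1],[0,0,0,-2]]

  r1 -= 2·r0 → [0,-3,1,0]
  r2 -= 2·r0 → [0,3,1,-1]
  r3 -= 0·r0 → [0,0,-4,0]
  r2 -= -1·r1 → [0,0,2,-1]
  r3 -= 0·r1 → [0,0,-4,0]
  r3 -= -2·r2 → [0,0,0,-2]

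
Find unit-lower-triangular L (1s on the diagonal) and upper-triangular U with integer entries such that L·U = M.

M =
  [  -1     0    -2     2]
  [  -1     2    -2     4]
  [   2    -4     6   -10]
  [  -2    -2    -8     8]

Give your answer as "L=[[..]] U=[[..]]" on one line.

L=[[1,0,0,0],[1,1,0,0],[-2,-2,1,0],[2,-1,-2,1]] U=[[-1,0,-2,2],[0,2,0,2],[0,0,2,-2],[0,0,0,2]]

  row1 -= 1·row0 → [0,2,0,2]
  row2 -= -2·row0 → [0,-4,2,-6]
  row3 -= 2·row0 → [0,-2,-4,4]
  row2 -= -2·row1 → [0,0,2,-2]
  row3 -= -1·row1 → [0,0,-4,6]
  row3 -= -2·row2 → [0,0,0,2]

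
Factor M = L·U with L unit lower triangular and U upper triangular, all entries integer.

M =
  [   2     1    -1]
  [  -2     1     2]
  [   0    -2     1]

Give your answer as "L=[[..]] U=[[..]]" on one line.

L=[[1,0,0],[-1,1,0],[0,-1,1]] U=[[2,1,-1],[0,2,1],[0,0,2]]

  r1 -= -1·r0 → [0,2,1]
  r2 -= 0·r0 → [0,-2,1]
  r2 -= -1·r1 → [0,0,2]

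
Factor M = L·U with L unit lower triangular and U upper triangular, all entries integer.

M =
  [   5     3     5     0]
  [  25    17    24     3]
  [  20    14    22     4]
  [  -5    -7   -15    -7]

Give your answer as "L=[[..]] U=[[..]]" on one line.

  r1 -= 5·r0 → [0,2,-1,3]
  r2 -= 4·r0 → [0,2,2,4]
  r3 -= -1·r0 → [0,-4,-10,-7]
  r2 -= 1·r1 → [0,0,3,1]
  r3 -= -2·r1 → [0,0,-12,-1]
  r3 -= -4·r2 → [0,0,0,3]

L=[[1,0,0,0],[5,1,0,0],[4,1,1,0],[-1,-2,-4,1]] U=[[5,3,5,0],[0,2,-1,3],[0,0,3,1],[0,0,0,3]]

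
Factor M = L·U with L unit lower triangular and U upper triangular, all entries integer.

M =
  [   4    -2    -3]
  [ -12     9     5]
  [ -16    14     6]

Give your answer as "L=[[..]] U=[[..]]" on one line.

  r1 -= -3·r0 → [0,3,-4]
  r2 -= -4·r0 → [0,6,-6]
  r2 -= 2·r1 → [0,0,2]

L=[[1,0,0],[-3,1,0],[-4,2,1]] U=[[4,-2,-3],[0,3,-4],[0,0,2]]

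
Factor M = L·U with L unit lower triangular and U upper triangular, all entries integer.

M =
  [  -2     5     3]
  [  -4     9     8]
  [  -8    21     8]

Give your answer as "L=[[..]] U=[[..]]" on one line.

  row1 -= 2·row0 → [0,-1,2]
  row2 -= 4·row0 → [0,1,-4]
  row2 -= -1·row1 → [0,0,-2]

L=[[1,0,0],[2,1,0],[4,-1,1]] U=[[-2,5,3],[0,-1,2],[0,0,-2]]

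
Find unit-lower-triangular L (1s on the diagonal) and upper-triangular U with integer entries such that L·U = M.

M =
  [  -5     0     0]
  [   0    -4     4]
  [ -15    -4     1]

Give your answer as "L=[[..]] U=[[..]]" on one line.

  r1 -= 0·r0 → [0,-4,4]
  r2 -= 3·r0 → [0,-4,1]
  r2 -= 1·r1 → [0,0,-3]

L=[[1,0,0],[0,1,0],[3,1,1]] U=[[-5,0,0],[0,-4,4],[0,0,-3]]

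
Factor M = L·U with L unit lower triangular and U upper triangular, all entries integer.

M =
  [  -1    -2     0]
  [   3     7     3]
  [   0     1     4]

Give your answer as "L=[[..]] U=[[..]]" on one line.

L=[[1,0,0],[-3,1,0],[0,1,1]] U=[[-1,-2,0],[0,1,3],[0,0,1]]

  r1 -= -3·r0 → [0,1,3]
  r2 -= 0·r0 → [0,1,4]
  r2 -= 1·r1 → [0,0,1]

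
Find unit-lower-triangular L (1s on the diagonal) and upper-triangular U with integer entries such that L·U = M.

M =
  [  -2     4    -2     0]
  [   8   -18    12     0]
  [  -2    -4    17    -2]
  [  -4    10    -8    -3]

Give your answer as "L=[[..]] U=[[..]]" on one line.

L=[[1,0,0,0],[-4,1,0,0],[1,4,1,0],[2,-1,0,1]] U=[[-2,4,-2,0],[0,-2,4,0],[0,0,3,-2],[0,0,0,-3]]

  R1 -= -4·R0 → [0,-2,4,0]
  R2 -= 1·R0 → [0,-8,19,-2]
  R3 -= 2·R0 → [0,2,-4,-3]
  R2 -= 4·R1 → [0,0,3,-2]
  R3 -= -1·R1 → [0,0,0,-3]
  R3 -= 0·R2 → [0,0,0,-3]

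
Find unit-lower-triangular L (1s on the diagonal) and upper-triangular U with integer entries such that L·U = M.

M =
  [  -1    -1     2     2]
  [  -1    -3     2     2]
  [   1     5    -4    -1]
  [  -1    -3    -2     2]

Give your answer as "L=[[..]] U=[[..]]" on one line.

  row1 -= 1·row0 → [0,-2,0,0]
  row2 -= -1·row0 → [0,4,-2,1]
  row3 -= 1·row0 → [0,-2,-4,0]
  row2 -= -2·row1 → [0,0,-2,1]
  row3 -= 1·row1 → [0,0,-4,0]
  row3 -= 2·row2 → [0,0,0,-2]

L=[[1,0,0,0],[1,1,0,0],[-1,-2,1,0],[1,1,2,1]] U=[[-1,-1,2,2],[0,-2,0,0],[0,0,-2,1],[0,0,0,-2]]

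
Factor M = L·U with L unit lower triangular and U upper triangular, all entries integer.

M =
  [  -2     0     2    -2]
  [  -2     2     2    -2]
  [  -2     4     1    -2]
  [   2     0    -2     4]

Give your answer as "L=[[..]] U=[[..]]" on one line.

L=[[1,0,0,0],[1,1,0,0],[1,2,1,0],[-1,0,0,1]] U=[[-2,0,2,-2],[0,2,0,0],[0,0,-1,0],[0,0,0,2]]

  R1 -= 1·R0 → [0,2,0,0]
  R2 -= 1·R0 → [0,4,-1,0]
  R3 -= -1·R0 → [0,0,0,2]
  R2 -= 2·R1 → [0,0,-1,0]
  R3 -= 0·R1 → [0,0,0,2]
  R3 -= 0·R2 → [0,0,0,2]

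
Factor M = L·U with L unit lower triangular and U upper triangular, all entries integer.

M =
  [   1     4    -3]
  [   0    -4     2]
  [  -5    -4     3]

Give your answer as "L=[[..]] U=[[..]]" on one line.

  row1 -= 0·row0 → [0,-4,2]
  row2 -= -5·row0 → [0,16,-12]
  row2 -= -4·row1 → [0,0,-4]

L=[[1,0,0],[0,1,0],[-5,-4,1]] U=[[1,4,-3],[0,-4,2],[0,0,-4]]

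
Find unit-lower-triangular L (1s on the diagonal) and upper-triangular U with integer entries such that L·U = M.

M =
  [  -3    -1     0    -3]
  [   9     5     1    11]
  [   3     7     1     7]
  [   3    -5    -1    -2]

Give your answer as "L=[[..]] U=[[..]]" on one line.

  row1 -= -3·row0 → [0,2,1,2]
  row2 -= -1·row0 → [0,6,1,4]
  row3 -= -1·row0 → [0,-6,-1,-5]
  row2 -= 3·row1 → [0,0,-2,-2]
  row3 -= -3·row1 → [0,0,2,1]
  row3 -= -1·row2 → [0,0,0,-1]

L=[[1,0,0,0],[-3,1,0,0],[-1,3,1,0],[-1,-3,-1,1]] U=[[-3,-1,0,-3],[0,2,1,2],[0,0,-2,-2],[0,0,0,-1]]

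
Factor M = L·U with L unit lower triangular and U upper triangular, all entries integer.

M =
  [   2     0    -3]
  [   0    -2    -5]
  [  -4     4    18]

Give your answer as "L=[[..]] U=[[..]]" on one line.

  R1 -= 0·R0 → [0,-2,-5]
  R2 -= -2·R0 → [0,4,12]
  R2 -= -2·R1 → [0,0,2]

L=[[1,0,0],[0,1,0],[-2,-2,1]] U=[[2,0,-3],[0,-2,-5],[0,0,2]]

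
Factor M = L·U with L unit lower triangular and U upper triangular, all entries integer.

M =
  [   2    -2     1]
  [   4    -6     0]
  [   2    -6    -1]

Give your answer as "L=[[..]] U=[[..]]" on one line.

  row1 -= 2·row0 → [0,-2,-2]
  row2 -= 1·row0 → [0,-4,-2]
  row2 -= 2·row1 → [0,0,2]

L=[[1,0,0],[2,1,0],[1,2,1]] U=[[2,-2,1],[0,-2,-2],[0,0,2]]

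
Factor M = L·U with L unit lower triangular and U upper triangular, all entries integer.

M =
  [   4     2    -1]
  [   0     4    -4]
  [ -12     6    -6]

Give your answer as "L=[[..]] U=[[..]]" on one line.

  R1 -= 0·R0 → [0,4,-4]
  R2 -= -3·R0 → [0,12,-9]
  R2 -= 3·R1 → [0,0,3]

L=[[1,0,0],[0,1,0],[-3,3,1]] U=[[4,2,-1],[0,4,-4],[0,0,3]]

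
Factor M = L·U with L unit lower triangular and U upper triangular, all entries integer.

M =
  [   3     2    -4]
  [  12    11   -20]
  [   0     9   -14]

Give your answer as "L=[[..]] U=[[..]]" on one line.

  R1 -= 4·R0 → [0,3,-4]
  R2 -= 0·R0 → [0,9,-14]
  R2 -= 3·R1 → [0,0,-2]

L=[[1,0,0],[4,1,0],[0,3,1]] U=[[3,2,-4],[0,3,-4],[0,0,-2]]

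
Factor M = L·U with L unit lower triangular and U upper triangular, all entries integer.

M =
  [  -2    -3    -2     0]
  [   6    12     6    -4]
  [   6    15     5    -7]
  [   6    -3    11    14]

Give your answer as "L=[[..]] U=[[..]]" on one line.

L=[[1,0,0,0],[-3,1,0,0],[-3,2,1,0],[-3,-4,-5,1]] U=[[-2,-3,-2,0],[0,3,0,-4],[0,0,-1,1],[0,0,0,3]]

  R1 -= -3·R0 → [0,3,0,-4]
  R2 -= -3·R0 → [0,6,-1,-7]
  R3 -= -3·R0 → [0,-12,5,14]
  R2 -= 2·R1 → [0,0,-1,1]
  R3 -= -4·R1 → [0,0,5,-2]
  R3 -= -5·R2 → [0,0,0,3]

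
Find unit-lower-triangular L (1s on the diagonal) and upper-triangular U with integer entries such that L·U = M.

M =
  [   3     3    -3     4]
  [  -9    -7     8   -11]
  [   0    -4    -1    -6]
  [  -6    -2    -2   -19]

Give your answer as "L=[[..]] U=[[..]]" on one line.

  row1 -= -3·row0 → [0,2,-1,1]
  row2 -= 0·row0 → [0,-4,-1,-6]
  row3 -= -2·row0 → [0,4,-8,-11]
  row2 -= -2·row1 → [0,0,-3,-4]
  row3 -= 2·row1 → [0,0,-6,-13]
  row3 -= 2·row2 → [0,0,0,-5]

L=[[1,0,0,0],[-3,1,0,0],[0,-2,1,0],[-2,2,2,1]] U=[[3,3,-3,4],[0,2,-1,1],[0,0,-3,-4],[0,0,0,-5]]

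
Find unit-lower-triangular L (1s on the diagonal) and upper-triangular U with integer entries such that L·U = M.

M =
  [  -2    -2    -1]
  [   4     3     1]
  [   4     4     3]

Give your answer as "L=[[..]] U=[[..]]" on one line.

  R1 -= -2·R0 → [0,-1,-1]
  R2 -= -2·R0 → [0,0,1]
  R2 -= 0·R1 → [0,0,1]

L=[[1,0,0],[-2,1,0],[-2,0,1]] U=[[-2,-2,-1],[0,-1,-1],[0,0,1]]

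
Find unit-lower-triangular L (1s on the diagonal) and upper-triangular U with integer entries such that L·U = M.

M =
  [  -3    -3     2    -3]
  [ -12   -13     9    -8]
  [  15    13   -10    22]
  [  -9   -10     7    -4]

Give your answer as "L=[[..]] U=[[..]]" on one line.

L=[[1,0,0,0],[4,1,0,0],[-5,2,1,0],[3,1,0,1]] U=[[-3,-3,2,-3],[0,-1,1,4],[0,0,-2,-1],[0,0,0,1]]

  r1 -= 4·r0 → [0,-1,1,4]
  r2 -= -5·r0 → [0,-2,0,7]
  r3 -= 3·r0 → [0,-1,1,5]
  r2 -= 2·r1 → [0,0,-2,-1]
  r3 -= 1·r1 → [0,0,0,1]
  r3 -= 0·r2 → [0,0,0,1]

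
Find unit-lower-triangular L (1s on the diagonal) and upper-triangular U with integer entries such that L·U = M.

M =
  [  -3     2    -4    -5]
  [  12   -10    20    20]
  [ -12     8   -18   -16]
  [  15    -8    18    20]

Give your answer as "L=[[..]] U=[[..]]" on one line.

L=[[1,0,0,0],[-4,1,0,0],[4,0,1,0],[-5,-1,-1,1]] U=[[-3,2,-4,-5],[0,-2,4,0],[0,0,-2,4],[0,0,0,-1]]

  row1 -= -4·row0 → [0,-2,4,0]
  row2 -= 4·row0 → [0,0,-2,4]
  row3 -= -5·row0 → [0,2,-2,-5]
  row2 -= 0·row1 → [0,0,-2,4]
  row3 -= -1·row1 → [0,0,2,-5]
  row3 -= -1·row2 → [0,0,0,-1]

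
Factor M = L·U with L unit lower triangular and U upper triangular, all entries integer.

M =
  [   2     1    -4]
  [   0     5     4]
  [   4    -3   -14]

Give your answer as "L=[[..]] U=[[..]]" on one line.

  row1 -= 0·row0 → [0,5,4]
  row2 -= 2·row0 → [0,-5,-6]
  row2 -= -1·row1 → [0,0,-2]

L=[[1,0,0],[0,1,0],[2,-1,1]] U=[[2,1,-4],[0,5,4],[0,0,-2]]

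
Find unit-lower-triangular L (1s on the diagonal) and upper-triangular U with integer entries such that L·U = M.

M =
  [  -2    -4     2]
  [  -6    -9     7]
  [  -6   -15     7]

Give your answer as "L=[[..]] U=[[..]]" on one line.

L=[[1,0,0],[3,1,0],[3,-1,1]] U=[[-2,-4,2],[0,3,1],[0,0,2]]

  R1 -= 3·R0 → [0,3,1]
  R2 -= 3·R0 → [0,-3,1]
  R2 -= -1·R1 → [0,0,2]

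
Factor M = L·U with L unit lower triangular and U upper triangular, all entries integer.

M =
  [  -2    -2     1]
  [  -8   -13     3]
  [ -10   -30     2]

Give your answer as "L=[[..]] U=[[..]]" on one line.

  row1 -= 4·row0 → [0,-5,-1]
  row2 -= 5·row0 → [0,-20,-3]
  row2 -= 4·row1 → [0,0,1]

L=[[1,0,0],[4,1,0],[5,4,1]] U=[[-2,-2,1],[0,-5,-1],[0,0,1]]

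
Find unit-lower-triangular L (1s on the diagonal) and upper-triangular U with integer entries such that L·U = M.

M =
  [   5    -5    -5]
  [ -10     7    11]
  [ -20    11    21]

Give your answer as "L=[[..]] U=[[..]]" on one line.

L=[[1,0,0],[-2,1,0],[-4,3,1]] U=[[5,-5,-5],[0,-3,1],[0,0,-2]]

  r1 -= -2·r0 → [0,-3,1]
  r2 -= -4·r0 → [0,-9,1]
  r2 -= 3·r1 → [0,0,-2]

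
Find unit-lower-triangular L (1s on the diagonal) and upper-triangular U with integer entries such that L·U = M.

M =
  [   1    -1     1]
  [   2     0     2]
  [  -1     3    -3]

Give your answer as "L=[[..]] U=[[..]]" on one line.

L=[[1,0,0],[2,1,0],[-1,1,1]] U=[[1,-1,1],[0,2,0],[0,0,-2]]

  r1 -= 2·r0 → [0,2,0]
  r2 -= -1·r0 → [0,2,-2]
  r2 -= 1·r1 → [0,0,-2]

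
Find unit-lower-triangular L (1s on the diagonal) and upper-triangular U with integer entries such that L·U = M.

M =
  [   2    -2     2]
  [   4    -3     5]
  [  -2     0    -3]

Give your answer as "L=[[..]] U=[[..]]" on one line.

L=[[1,0,0],[2,1,0],[-1,-2,1]] U=[[2,-2,2],[0,1,1],[0,0,1]]

  row1 -= 2·row0 → [0,1,1]
  row2 -= -1·row0 → [0,-2,-1]
  row2 -= -2·row1 → [0,0,1]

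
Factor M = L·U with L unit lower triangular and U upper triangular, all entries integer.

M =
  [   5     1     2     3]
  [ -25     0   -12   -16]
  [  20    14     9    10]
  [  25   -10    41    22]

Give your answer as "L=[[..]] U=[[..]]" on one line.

  r1 -= -5·r0 → [0,5,-2,-1]
  r2 -= 4·r0 → [0,10,1,-2]
  r3 -= 5·r0 → [0,-15,31,7]
  r2 -= 2·r1 → [0,0,5,0]
  r3 -= -3·r1 → [0,0,25,4]
  r3 -= 5·r2 → [0,0,0,4]

L=[[1,0,0,0],[-5,1,0,0],[4,2,1,0],[5,-3,5,1]] U=[[5,1,2,3],[0,5,-2,-1],[0,0,5,0],[0,0,0,4]]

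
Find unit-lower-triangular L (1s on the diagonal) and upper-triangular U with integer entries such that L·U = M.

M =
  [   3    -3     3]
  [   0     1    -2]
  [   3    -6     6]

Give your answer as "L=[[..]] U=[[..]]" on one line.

L=[[1,0,0],[0,1,0],[1,-3,1]] U=[[3,-3,3],[0,1,-2],[0,0,-3]]

  r1 -= 0·r0 → [0,1,-2]
  r2 -= 1·r0 → [0,-3,3]
  r2 -= -3·r1 → [0,0,-3]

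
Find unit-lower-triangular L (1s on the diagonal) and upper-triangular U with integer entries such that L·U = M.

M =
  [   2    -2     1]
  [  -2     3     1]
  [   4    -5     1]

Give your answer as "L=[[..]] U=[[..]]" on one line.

  r1 -= -1·r0 → [0,1,2]
  r2 -= 2·r0 → [0,-1,-1]
  r2 -= -1·r1 → [0,0,1]

L=[[1,0,0],[-1,1,0],[2,-1,1]] U=[[2,-2,1],[0,1,2],[0,0,1]]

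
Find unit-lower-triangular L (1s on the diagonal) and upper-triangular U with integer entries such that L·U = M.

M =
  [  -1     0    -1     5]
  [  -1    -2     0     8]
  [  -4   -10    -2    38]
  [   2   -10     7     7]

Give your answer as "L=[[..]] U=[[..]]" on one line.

L=[[1,0,0,0],[1,1,0,0],[4,5,1,0],[-2,5,0,1]] U=[[-1,0,-1,5],[0,-2,1,3],[0,0,-3,3],[0,0,0,2]]

  r1 -= 1·r0 → [0,-2,1,3]
  r2 -= 4·r0 → [0,-10,2,18]
  r3 -= -2·r0 → [0,-10,5,17]
  r2 -= 5·r1 → [0,0,-3,3]
  r3 -= 5·r1 → [0,0,0,2]
  r3 -= 0·r2 → [0,0,0,2]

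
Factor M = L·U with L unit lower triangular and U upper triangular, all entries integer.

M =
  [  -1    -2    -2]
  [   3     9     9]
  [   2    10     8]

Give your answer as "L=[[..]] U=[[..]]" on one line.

  row1 -= -3·row0 → [0,3,3]
  row2 -= -2·row0 → [0,6,4]
  row2 -= 2·row1 → [0,0,-2]

L=[[1,0,0],[-3,1,0],[-2,2,1]] U=[[-1,-2,-2],[0,3,3],[0,0,-2]]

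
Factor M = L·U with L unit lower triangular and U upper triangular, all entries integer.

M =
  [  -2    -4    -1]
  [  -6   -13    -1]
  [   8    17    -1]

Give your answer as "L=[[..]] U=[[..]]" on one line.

  r1 -= 3·r0 → [0,-1,2]
  r2 -= -4·r0 → [0,1,-5]
  r2 -= -1·r1 → [0,0,-3]

L=[[1,0,0],[3,1,0],[-4,-1,1]] U=[[-2,-4,-1],[0,-1,2],[0,0,-3]]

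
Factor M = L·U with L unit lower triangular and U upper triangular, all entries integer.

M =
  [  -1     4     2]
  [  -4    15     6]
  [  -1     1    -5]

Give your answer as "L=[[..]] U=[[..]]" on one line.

L=[[1,0,0],[4,1,0],[1,3,1]] U=[[-1,4,2],[0,-1,-2],[0,0,-1]]

  row1 -= 4·row0 → [0,-1,-2]
  row2 -= 1·row0 → [0,-3,-7]
  row2 -= 3·row1 → [0,0,-1]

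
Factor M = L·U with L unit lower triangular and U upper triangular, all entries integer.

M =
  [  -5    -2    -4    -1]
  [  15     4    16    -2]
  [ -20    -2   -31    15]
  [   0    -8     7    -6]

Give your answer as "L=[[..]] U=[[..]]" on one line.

  row1 -= -3·row0 → [0,-2,4,-5]
  row2 -= 4·row0 → [0,6,-15,19]
  row3 -= 0·row0 → [0,-8,7,-6]
  row2 -= -3·row1 → [0,0,-3,4]
  row3 -= 4·row1 → [0,0,-9,14]
  row3 -= 3·row2 → [0,0,0,2]

L=[[1,0,0,0],[-3,1,0,0],[4,-3,1,0],[0,4,3,1]] U=[[-5,-2,-4,-1],[0,-2,4,-5],[0,0,-3,4],[0,0,0,2]]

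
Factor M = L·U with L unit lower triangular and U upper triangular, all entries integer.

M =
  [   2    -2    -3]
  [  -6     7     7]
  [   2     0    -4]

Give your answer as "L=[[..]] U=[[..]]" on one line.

L=[[1,0,0],[-3,1,0],[1,2,1]] U=[[2,-2,-3],[0,1,-2],[0,0,3]]

  r1 -= -3·r0 → [0,1,-2]
  r2 -= 1·r0 → [0,2,-1]
  r2 -= 2·r1 → [0,0,3]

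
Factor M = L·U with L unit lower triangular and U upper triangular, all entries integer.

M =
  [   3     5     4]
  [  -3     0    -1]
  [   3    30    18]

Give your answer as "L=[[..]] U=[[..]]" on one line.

L=[[1,0,0],[-1,1,0],[1,5,1]] U=[[3,5,4],[0,5,3],[0,0,-1]]

  row1 -= -1·row0 → [0,5,3]
  row2 -= 1·row0 → [0,25,14]
  row2 -= 5·row1 → [0,0,-1]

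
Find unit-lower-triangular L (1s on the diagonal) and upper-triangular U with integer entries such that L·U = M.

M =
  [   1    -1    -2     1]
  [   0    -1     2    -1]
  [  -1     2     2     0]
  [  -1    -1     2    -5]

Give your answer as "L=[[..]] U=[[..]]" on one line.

  R1 -= 0·R0 → [0,-1,2,-1]
  R2 -= -1·R0 → [0,1,0,1]
  R3 -= -1·R0 → [0,-2,0,-4]
  R2 -= -1·R1 → [0,0,2,0]
  R3 -= 2·R1 → [0,0,-4,-2]
  R3 -= -2·R2 → [0,0,0,-2]

L=[[1,0,0,0],[0,1,0,0],[-1,-1,1,0],[-1,2,-2,1]] U=[[1,-1,-2,1],[0,-1,2,-1],[0,0,2,0],[0,0,0,-2]]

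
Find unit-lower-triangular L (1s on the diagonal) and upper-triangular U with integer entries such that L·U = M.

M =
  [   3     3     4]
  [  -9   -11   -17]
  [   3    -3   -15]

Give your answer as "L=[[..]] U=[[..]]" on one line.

L=[[1,0,0],[-3,1,0],[1,3,1]] U=[[3,3,4],[0,-2,-5],[0,0,-4]]

  row1 -= -3·row0 → [0,-2,-5]
  row2 -= 1·row0 → [0,-6,-19]
  row2 -= 3·row1 → [0,0,-4]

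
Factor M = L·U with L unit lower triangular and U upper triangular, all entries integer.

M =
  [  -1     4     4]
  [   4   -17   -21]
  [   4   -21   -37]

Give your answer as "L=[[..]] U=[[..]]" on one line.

  R1 -= -4·R0 → [0,-1,-5]
  R2 -= -4·R0 → [0,-5,-21]
  R2 -= 5·R1 → [0,0,4]

L=[[1,0,0],[-4,1,0],[-4,5,1]] U=[[-1,4,4],[0,-1,-5],[0,0,4]]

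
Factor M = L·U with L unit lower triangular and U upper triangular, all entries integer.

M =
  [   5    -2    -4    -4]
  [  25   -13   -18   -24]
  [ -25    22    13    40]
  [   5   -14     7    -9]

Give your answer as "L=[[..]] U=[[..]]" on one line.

L=[[1,0,0,0],[5,1,0,0],[-5,-4,1,0],[1,4,3,1]] U=[[5,-2,-4,-4],[0,-3,2,-4],[0,0,1,4],[0,0,0,-1]]

  r1 -= 5·r0 → [0,-3,2,-4]
  r2 -= -5·r0 → [0,12,-7,20]
  r3 -= 1·r0 → [0,-12,11,-5]
  r2 -= -4·r1 → [0,0,1,4]
  r3 -= 4·r1 → [0,0,3,11]
  r3 -= 3·r2 → [0,0,0,-1]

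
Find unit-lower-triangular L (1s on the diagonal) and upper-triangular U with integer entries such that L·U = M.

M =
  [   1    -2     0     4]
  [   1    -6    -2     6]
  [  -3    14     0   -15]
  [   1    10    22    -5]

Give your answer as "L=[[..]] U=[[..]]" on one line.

L=[[1,0,0,0],[1,1,0,0],[-3,-2,1,0],[1,-3,-4,1]] U=[[1,-2,0,4],[0,-4,-2,2],[0,0,-4,1],[0,0,0,1]]

  R1 -= 1·R0 → [0,-4,-2,2]
  R2 -= -3·R0 → [0,8,0,-3]
  R3 -= 1·R0 → [0,12,22,-9]
  R2 -= -2·R1 → [0,0,-4,1]
  R3 -= -3·R1 → [0,0,16,-3]
  R3 -= -4·R2 → [0,0,0,1]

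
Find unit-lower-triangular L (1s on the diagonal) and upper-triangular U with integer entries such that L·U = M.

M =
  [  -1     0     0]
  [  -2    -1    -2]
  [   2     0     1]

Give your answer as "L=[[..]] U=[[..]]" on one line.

  R1 -= 2·R0 → [0,-1,-2]
  R2 -= -2·R0 → [0,0,1]
  R2 -= 0·R1 → [0,0,1]

L=[[1,0,0],[2,1,0],[-2,0,1]] U=[[-1,0,0],[0,-1,-2],[0,0,1]]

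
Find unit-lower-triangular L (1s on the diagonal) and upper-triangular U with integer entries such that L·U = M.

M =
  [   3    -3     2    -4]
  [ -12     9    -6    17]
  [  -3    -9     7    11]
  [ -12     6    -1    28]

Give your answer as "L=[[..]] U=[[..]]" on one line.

L=[[1,0,0,0],[-4,1,0,0],[-1,4,1,0],[-4,2,3,1]] U=[[3,-3,2,-4],[0,-3,2,1],[0,0,1,3],[0,0,0,1]]

  r1 -= -4·r0 → [0,-3,2,1]
  r2 -= -1·r0 → [0,-12,9,7]
  r3 -= -4·r0 → [0,-6,7,12]
  r2 -= 4·r1 → [0,0,1,3]
  r3 -= 2·r1 → [0,0,3,10]
  r3 -= 3·r2 → [0,0,0,1]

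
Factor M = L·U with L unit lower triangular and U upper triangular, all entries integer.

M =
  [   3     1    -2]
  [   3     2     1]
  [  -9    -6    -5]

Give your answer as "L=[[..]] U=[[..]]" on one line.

L=[[1,0,0],[1,1,0],[-3,-3,1]] U=[[3,1,-2],[0,1,3],[0,0,-2]]

  r1 -= 1·r0 → [0,1,3]
  r2 -= -3·r0 → [0,-3,-11]
  r2 -= -3·r1 → [0,0,-2]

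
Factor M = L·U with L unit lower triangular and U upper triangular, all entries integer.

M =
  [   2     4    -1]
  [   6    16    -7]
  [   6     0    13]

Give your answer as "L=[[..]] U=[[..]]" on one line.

L=[[1,0,0],[3,1,0],[3,-3,1]] U=[[2,4,-1],[0,4,-4],[0,0,4]]

  R1 -= 3·R0 → [0,4,-4]
  R2 -= 3·R0 → [0,-12,16]
  R2 -= -3·R1 → [0,0,4]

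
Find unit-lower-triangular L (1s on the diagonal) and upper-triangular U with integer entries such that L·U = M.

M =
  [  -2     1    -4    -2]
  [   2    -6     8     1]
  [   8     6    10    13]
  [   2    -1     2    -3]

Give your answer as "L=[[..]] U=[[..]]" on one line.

L=[[1,0,0,0],[-1,1,0,0],[-4,-2,1,0],[-1,0,-1,1]] U=[[-2,1,-4,-2],[0,-5,4,-1],[0,0,2,3],[0,0,0,-2]]

  R1 -= -1·R0 → [0,-5,4,-1]
  R2 -= -4·R0 → [0,10,-6,5]
  R3 -= -1·R0 → [0,0,-2,-5]
  R2 -= -2·R1 → [0,0,2,3]
  R3 -= 0·R1 → [0,0,-2,-5]
  R3 -= -1·R2 → [0,0,0,-2]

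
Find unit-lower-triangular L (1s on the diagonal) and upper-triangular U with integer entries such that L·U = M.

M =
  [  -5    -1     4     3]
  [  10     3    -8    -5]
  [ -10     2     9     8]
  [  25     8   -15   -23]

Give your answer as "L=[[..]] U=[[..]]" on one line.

L=[[1,0,0,0],[-2,1,0,0],[2,4,1,0],[-5,3,5,1]] U=[[-5,-1,4,3],[0,1,0,1],[0,0,1,-2],[0,0,0,-1]]

  R1 -= -2·R0 → [0,1,0,1]
  R2 -= 2·R0 → [0,4,1,2]
  R3 -= -5·R0 → [0,3,5,-8]
  R2 -= 4·R1 → [0,0,1,-2]
  R3 -= 3·R1 → [0,0,5,-11]
  R3 -= 5·R2 → [0,0,0,-1]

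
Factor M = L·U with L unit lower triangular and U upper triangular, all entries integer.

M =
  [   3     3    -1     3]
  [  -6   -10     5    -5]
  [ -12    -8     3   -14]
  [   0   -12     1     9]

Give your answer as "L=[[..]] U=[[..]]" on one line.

  r1 -= -2·r0 → [0,-4,3,1]
  r2 -= -4·r0 → [0,4,-1,-2]
  r3 -= 0·r0 → [0,-12,1,9]
  r2 -= -1·r1 → [0,0,2,-1]
  r3 -= 3·r1 → [0,0,-8,6]
  r3 -= -4·r2 → [0,0,0,2]

L=[[1,0,0,0],[-2,1,0,0],[-4,-1,1,0],[0,3,-4,1]] U=[[3,3,-1,3],[0,-4,3,1],[0,0,2,-1],[0,0,0,2]]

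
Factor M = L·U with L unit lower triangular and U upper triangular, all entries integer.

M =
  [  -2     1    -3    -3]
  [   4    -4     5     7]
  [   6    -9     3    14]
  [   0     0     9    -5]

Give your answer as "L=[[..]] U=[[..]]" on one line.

L=[[1,0,0,0],[-2,1,0,0],[-3,3,1,0],[0,0,-3,1]] U=[[-2,1,-3,-3],[0,-2,-1,1],[0,0,-3,2],[0,0,0,1]]

  row1 -= -2·row0 → [0,-2,-1,1]
  row2 -= -3·row0 → [0,-6,-6,5]
  row3 -= 0·row0 → [0,0,9,-5]
  row2 -= 3·row1 → [0,0,-3,2]
  row3 -= 0·row1 → [0,0,9,-5]
  row3 -= -3·row2 → [0,0,0,1]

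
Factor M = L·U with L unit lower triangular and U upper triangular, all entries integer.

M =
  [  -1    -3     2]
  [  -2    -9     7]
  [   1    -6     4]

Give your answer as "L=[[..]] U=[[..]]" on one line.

L=[[1,0,0],[2,1,0],[-1,3,1]] U=[[-1,-3,2],[0,-3,3],[0,0,-3]]

  R1 -= 2·R0 → [0,-3,3]
  R2 -= -1·R0 → [0,-9,6]
  R2 -= 3·R1 → [0,0,-3]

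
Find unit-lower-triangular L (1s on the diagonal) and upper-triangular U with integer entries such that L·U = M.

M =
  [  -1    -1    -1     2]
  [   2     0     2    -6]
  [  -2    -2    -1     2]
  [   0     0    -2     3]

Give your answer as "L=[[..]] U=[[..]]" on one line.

  r1 -= -2·r0 → [0,-2,0,-2]
  r2 -= 2·r0 → [0,0,1,-2]
  r3 -= 0·r0 → [0,0,-2,3]
  r2 -= 0·r1 → [0,0,1,-2]
  r3 -= 0·r1 → [0,0,-2,3]
  r3 -= -2·r2 → [0,0,0,-1]

L=[[1,0,0,0],[-2,1,0,0],[2,0,1,0],[0,0,-2,1]] U=[[-1,-1,-1,2],[0,-2,0,-2],[0,0,1,-2],[0,0,0,-1]]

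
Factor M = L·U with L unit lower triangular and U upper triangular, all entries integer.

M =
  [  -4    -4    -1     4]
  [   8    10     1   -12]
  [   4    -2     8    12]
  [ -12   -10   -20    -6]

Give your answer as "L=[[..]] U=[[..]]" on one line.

  r1 -= -2·r0 → [0,2,-1,-4]
  r2 -= -1·r0 → [0,-6,7,16]
  r3 -= 3·r0 → [0,2,-17,-18]
  r2 -= -3·r1 → [0,0,4,4]
  r3 -= 1·r1 → [0,0,-16,-14]
  r3 -= -4·r2 → [0,0,0,2]

L=[[1,0,0,0],[-2,1,0,0],[-1,-3,1,0],[3,1,-4,1]] U=[[-4,-4,-1,4],[0,2,-1,-4],[0,0,4,4],[0,0,0,2]]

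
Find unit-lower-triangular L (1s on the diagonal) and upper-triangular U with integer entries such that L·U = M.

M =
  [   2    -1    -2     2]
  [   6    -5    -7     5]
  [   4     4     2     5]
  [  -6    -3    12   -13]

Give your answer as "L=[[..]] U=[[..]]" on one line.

  R1 -= 3·R0 → [0,-2,-1,-1]
  R2 -= 2·R0 → [0,6,6,1]
  R3 -= -3·R0 → [0,-6,6,-7]
  R2 -= -3·R1 → [0,0,3,-2]
  R3 -= 3·R1 → [0,0,9,-4]
  R3 -= 3·R2 → [0,0,0,2]

L=[[1,0,0,0],[3,1,0,0],[2,-3,1,0],[-3,3,3,1]] U=[[2,-1,-2,2],[0,-2,-1,-1],[0,0,3,-2],[0,0,0,2]]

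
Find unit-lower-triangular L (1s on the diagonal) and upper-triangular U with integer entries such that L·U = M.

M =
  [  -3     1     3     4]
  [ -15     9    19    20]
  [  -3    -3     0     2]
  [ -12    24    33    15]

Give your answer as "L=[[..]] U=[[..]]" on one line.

L=[[1,0,0,0],[5,1,0,0],[1,-1,1,0],[4,5,1,1]] U=[[-3,1,3,4],[0,4,4,0],[0,0,1,-2],[0,0,0,1]]

  R1 -= 5·R0 → [0,4,4,0]
  R2 -= 1·R0 → [0,-4,-3,-2]
  R3 -= 4·R0 → [0,20,21,-1]
  R2 -= -1·R1 → [0,0,1,-2]
  R3 -= 5·R1 → [0,0,1,-1]
  R3 -= 1·R2 → [0,0,0,1]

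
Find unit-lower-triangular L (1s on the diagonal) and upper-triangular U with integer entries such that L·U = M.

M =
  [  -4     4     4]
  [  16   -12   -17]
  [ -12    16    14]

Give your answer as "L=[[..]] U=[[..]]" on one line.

L=[[1,0,0],[-4,1,0],[3,1,1]] U=[[-4,4,4],[0,4,-1],[0,0,3]]

  r1 -= -4·r0 → [0,4,-1]
  r2 -= 3·r0 → [0,4,2]
  r2 -= 1·r1 → [0,0,3]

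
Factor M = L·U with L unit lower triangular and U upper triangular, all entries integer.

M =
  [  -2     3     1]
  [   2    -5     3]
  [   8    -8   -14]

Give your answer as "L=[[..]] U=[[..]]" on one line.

  r1 -= -1·r0 → [0,-2,4]
  r2 -= -4·r0 → [0,4,-10]
  r2 -= -2·r1 → [0,0,-2]

L=[[1,0,0],[-1,1,0],[-4,-2,1]] U=[[-2,3,1],[0,-2,4],[0,0,-2]]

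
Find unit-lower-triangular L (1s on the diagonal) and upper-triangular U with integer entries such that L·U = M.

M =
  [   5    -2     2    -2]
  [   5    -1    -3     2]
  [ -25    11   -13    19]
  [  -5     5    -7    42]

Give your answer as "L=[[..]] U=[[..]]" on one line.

L=[[1,0,0,0],[1,1,0,0],[-5,1,1,0],[-1,3,5,1]] U=[[5,-2,2,-2],[0,1,-5,4],[0,0,2,5],[0,0,0,3]]

  r1 -= 1·r0 → [0,1,-5,4]
  r2 -= -5·r0 → [0,1,-3,9]
  r3 -= -1·r0 → [0,3,-5,40]
  r2 -= 1·r1 → [0,0,2,5]
  r3 -= 3·r1 → [0,0,10,28]
  r3 -= 5·r2 → [0,0,0,3]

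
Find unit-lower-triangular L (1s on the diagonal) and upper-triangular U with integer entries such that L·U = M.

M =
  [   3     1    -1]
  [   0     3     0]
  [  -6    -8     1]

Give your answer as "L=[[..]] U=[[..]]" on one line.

  r1 -= 0·r0 → [0,3,0]
  r2 -= -2·r0 → [0,-6,-1]
  r2 -= -2·r1 → [0,0,-1]

L=[[1,0,0],[0,1,0],[-2,-2,1]] U=[[3,1,-1],[0,3,0],[0,0,-1]]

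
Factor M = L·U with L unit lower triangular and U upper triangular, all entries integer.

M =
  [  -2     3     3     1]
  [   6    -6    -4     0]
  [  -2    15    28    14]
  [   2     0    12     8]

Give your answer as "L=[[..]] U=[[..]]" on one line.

L=[[1,0,0,0],[-3,1,0,0],[1,4,1,0],[-1,1,2,1]] U=[[-2,3,3,1],[0,3,5,3],[0,0,5,1],[0,0,0,4]]

  R1 -= -3·R0 → [0,3,5,3]
  R2 -= 1·R0 → [0,12,25,13]
  R3 -= -1·R0 → [0,3,15,9]
  R2 -= 4·R1 → [0,0,5,1]
  R3 -= 1·R1 → [0,0,10,6]
  R3 -= 2·R2 → [0,0,0,4]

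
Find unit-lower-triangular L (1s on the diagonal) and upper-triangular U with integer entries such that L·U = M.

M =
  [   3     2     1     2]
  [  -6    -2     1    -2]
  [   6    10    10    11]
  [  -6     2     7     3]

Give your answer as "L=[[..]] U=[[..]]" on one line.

L=[[1,0,0,0],[-2,1,0,0],[2,3,1,0],[-2,3,0,1]] U=[[3,2,1,2],[0,2,3,2],[0,0,-1,1],[0,0,0,1]]

  row1 -= -2·row0 → [0,2,3,2]
  row2 -= 2·row0 → [0,6,8,7]
  row3 -= -2·row0 → [0,6,9,7]
  row2 -= 3·row1 → [0,0,-1,1]
  row3 -= 3·row1 → [0,0,0,1]
  row3 -= 0·row2 → [0,0,0,1]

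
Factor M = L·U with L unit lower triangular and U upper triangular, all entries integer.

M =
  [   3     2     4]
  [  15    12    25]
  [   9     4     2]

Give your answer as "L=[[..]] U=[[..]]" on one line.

  row1 -= 5·row0 → [0,2,5]
  row2 -= 3·row0 → [0,-2,-10]
  row2 -= -1·row1 → [0,0,-5]

L=[[1,0,0],[5,1,0],[3,-1,1]] U=[[3,2,4],[0,2,5],[0,0,-5]]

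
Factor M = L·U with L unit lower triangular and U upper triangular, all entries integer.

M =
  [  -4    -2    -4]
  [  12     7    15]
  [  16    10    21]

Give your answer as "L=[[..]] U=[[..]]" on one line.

  row1 -= -3·row0 → [0,1,3]
  row2 -= -4·row0 → [0,2,5]
  row2 -= 2·row1 → [0,0,-1]

L=[[1,0,0],[-3,1,0],[-4,2,1]] U=[[-4,-2,-4],[0,1,3],[0,0,-1]]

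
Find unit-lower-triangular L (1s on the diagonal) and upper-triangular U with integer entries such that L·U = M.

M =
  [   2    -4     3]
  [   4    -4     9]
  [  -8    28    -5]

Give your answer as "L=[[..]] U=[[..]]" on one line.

L=[[1,0,0],[2,1,0],[-4,3,1]] U=[[2,-4,3],[0,4,3],[0,0,-2]]

  R1 -= 2·R0 → [0,4,3]
  R2 -= -4·R0 → [0,12,7]
  R2 -= 3·R1 → [0,0,-2]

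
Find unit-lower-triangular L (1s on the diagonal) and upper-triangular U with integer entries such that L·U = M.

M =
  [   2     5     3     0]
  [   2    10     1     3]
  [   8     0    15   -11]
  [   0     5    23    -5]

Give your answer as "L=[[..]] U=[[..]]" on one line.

L=[[1,0,0,0],[1,1,0,0],[4,-4,1,0],[0,1,-5,1]] U=[[2,5,3,0],[0,5,-2,3],[0,0,-5,1],[0,0,0,-3]]

  R1 -= 1·R0 → [0,5,-2,3]
  R2 -= 4·R0 → [0,-20,3,-11]
  R3 -= 0·R0 → [0,5,23,-5]
  R2 -= -4·R1 → [0,0,-5,1]
  R3 -= 1·R1 → [0,0,25,-8]
  R3 -= -5·R2 → [0,0,0,-3]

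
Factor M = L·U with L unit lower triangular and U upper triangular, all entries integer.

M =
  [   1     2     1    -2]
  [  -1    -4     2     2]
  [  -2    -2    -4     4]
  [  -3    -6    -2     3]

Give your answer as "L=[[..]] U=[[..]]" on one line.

  r1 -= -1·r0 → [0,-2,3,0]
  r2 -= -2·r0 → [0,2,-2,0]
  r3 -= -3·r0 → [0,0,1,-3]
  r2 -= -1·r1 → [0,0,1,0]
  r3 -= 0·r1 → [0,0,1,-3]
  r3 -= 1·r2 → [0,0,0,-3]

L=[[1,0,0,0],[-1,1,0,0],[-2,-1,1,0],[-3,0,1,1]] U=[[1,2,1,-2],[0,-2,3,0],[0,0,1,0],[0,0,0,-3]]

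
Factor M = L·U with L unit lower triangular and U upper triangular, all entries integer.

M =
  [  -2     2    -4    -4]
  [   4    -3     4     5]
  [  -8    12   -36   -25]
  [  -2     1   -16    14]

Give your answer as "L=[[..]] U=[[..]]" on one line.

L=[[1,0,0,0],[-2,1,0,0],[4,4,1,0],[1,-1,4,1]] U=[[-2,2,-4,-4],[0,1,-4,-3],[0,0,-4,3],[0,0,0,3]]

  R1 -= -2·R0 → [0,1,-4,-3]
  R2 -= 4·R0 → [0,4,-20,-9]
  R3 -= 1·R0 → [0,-1,-12,18]
  R2 -= 4·R1 → [0,0,-4,3]
  R3 -= -1·R1 → [0,0,-16,15]
  R3 -= 4·R2 → [0,0,0,3]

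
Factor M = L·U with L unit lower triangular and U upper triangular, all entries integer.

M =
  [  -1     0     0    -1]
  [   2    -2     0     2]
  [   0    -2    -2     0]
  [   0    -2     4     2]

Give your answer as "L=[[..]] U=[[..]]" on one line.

  R1 -= -2·R0 → [0,-2,0,0]
  R2 -= 0·R0 → [0,-2,-2,0]
  R3 -= 0·R0 → [0,-2,4,2]
  R2 -= 1·R1 → [0,0,-2,0]
  R3 -= 1·R1 → [0,0,4,2]
  R3 -= -2·R2 → [0,0,0,2]

L=[[1,0,0,0],[-2,1,0,0],[0,1,1,0],[0,1,-2,1]] U=[[-1,0,0,-1],[0,-2,0,0],[0,0,-2,0],[0,0,0,2]]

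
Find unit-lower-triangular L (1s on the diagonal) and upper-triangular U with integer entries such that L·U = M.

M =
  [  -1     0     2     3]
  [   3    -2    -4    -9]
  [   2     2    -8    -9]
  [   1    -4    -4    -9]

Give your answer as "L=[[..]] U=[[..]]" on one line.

L=[[1,0,0,0],[-3,1,0,0],[-2,-1,1,0],[-1,2,3,1]] U=[[-1,0,2,3],[0,-2,2,0],[0,0,-2,-3],[0,0,0,3]]

  r1 -= -3·r0 → [0,-2,2,0]
  r2 -= -2·r0 → [0,2,-4,-3]
  r3 -= -1·r0 → [0,-4,-2,-6]
  r2 -= -1·r1 → [0,0,-2,-3]
  r3 -= 2·r1 → [0,0,-6,-6]
  r3 -= 3·r2 → [0,0,0,3]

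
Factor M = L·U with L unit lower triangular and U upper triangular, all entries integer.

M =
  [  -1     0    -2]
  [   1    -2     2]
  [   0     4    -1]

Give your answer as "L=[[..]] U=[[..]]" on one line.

L=[[1,0,0],[-1,1,0],[0,-2,1]] U=[[-1,0,-2],[0,-2,0],[0,0,-1]]

  R1 -= -1·R0 → [0,-2,0]
  R2 -= 0·R0 → [0,4,-1]
  R2 -= -2·R1 → [0,0,-1]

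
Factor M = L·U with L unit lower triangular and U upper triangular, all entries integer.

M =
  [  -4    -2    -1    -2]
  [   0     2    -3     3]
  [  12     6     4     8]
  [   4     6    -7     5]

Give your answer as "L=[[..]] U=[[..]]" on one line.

  row1 -= 0·row0 → [0,2,-3,3]
  row2 -= -3·row0 → [0,0,1,2]
  row3 -= -1·row0 → [0,4,-8,3]
  row2 -= 0·row1 → [0,0,1,2]
  row3 -= 2·row1 → [0,0,-2,-3]
  row3 -= -2·row2 → [0,0,0,1]

L=[[1,0,0,0],[0,1,0,0],[-3,0,1,0],[-1,2,-2,1]] U=[[-4,-2,-1,-2],[0,2,-3,3],[0,0,1,2],[0,0,0,1]]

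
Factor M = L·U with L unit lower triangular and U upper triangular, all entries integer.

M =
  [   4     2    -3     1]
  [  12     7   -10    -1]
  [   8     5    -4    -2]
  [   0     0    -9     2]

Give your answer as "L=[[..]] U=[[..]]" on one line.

L=[[1,0,0,0],[3,1,0,0],[2,1,1,0],[0,0,-3,1]] U=[[4,2,-3,1],[0,1,-1,-4],[0,0,3,0],[0,0,0,2]]

  r1 -= 3·r0 → [0,1,-1,-4]
  r2 -= 2·r0 → [0,1,2,-4]
  r3 -= 0·r0 → [0,0,-9,2]
  r2 -= 1·r1 → [0,0,3,0]
  r3 -= 0·r1 → [0,0,-9,2]
  r3 -= -3·r2 → [0,0,0,2]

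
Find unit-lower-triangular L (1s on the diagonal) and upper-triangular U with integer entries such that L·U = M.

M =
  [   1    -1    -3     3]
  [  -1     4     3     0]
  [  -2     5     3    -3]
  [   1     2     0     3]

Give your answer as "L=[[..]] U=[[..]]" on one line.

  r1 -= -1·r0 → [0,3,0,3]
  r2 -= -2·r0 → [0,3,-3,3]
  r3 -= 1·r0 → [0,3,3,0]
  r2 -= 1·r1 → [0,0,-3,0]
  r3 -= 1·r1 → [0,0,3,-3]
  r3 -= -1·r2 → [0,0,0,-3]

L=[[1,0,0,0],[-1,1,0,0],[-2,1,1,0],[1,1,-1,1]] U=[[1,-1,-3,3],[0,3,0,3],[0,0,-3,0],[0,0,0,-3]]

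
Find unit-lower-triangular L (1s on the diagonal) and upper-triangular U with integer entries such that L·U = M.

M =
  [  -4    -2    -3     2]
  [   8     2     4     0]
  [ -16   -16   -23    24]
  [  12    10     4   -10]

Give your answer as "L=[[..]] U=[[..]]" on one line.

  R1 -= -2·R0 → [0,-2,-2,4]
  R2 -= 4·R0 → [0,-8,-11,16]
  R3 -= -3·R0 → [0,4,-5,-4]
  R2 -= 4·R1 → [0,0,-3,0]
  R3 -= -2·R1 → [0,0,-9,4]
  R3 -= 3·R2 → [0,0,0,4]

L=[[1,0,0,0],[-2,1,0,0],[4,4,1,0],[-3,-2,3,1]] U=[[-4,-2,-3,2],[0,-2,-2,4],[0,0,-3,0],[0,0,0,4]]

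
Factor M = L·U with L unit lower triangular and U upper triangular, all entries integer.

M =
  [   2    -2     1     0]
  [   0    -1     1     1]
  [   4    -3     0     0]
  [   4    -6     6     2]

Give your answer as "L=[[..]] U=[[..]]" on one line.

  row1 -= 0·row0 → [0,-1,1,1]
  row2 -= 2·row0 → [0,1,-2,0]
  row3 -= 2·row0 → [0,-2,4,2]
  row2 -= -1·row1 → [0,0,-1,1]
  row3 -= 2·row1 → [0,0,2,0]
  row3 -= -2·row2 → [0,0,0,2]

L=[[1,0,0,0],[0,1,0,0],[2,-1,1,0],[2,2,-2,1]] U=[[2,-2,1,0],[0,-1,1,1],[0,0,-1,1],[0,0,0,2]]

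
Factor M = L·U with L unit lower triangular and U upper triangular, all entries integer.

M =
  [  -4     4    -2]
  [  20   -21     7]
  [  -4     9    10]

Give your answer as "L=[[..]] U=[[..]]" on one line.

  r1 -= -5·r0 → [0,-1,-3]
  r2 -= 1·r0 → [0,5,12]
  r2 -= -5·r1 → [0,0,-3]

L=[[1,0,0],[-5,1,0],[1,-5,1]] U=[[-4,4,-2],[0,-1,-3],[0,0,-3]]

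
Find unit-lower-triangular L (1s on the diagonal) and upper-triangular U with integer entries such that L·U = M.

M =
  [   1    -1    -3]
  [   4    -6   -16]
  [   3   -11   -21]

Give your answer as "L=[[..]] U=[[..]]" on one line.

  row1 -= 4·row0 → [0,-2,-4]
  row2 -= 3·row0 → [0,-8,-12]
  row2 -= 4·row1 → [0,0,4]

L=[[1,0,0],[4,1,0],[3,4,1]] U=[[1,-1,-3],[0,-2,-4],[0,0,4]]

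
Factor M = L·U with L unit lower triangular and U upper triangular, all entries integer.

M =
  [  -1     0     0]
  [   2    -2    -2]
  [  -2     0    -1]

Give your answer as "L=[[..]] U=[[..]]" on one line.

L=[[1,0,0],[-2,1,0],[2,0,1]] U=[[-1,0,0],[0,-2,-2],[0,0,-1]]

  row1 -= -2·row0 → [0,-2,-2]
  row2 -= 2·row0 → [0,0,-1]
  row2 -= 0·row1 → [0,0,-1]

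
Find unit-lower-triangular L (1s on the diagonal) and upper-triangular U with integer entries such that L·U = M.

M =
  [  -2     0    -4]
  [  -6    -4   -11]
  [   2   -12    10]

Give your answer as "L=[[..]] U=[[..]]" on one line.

  R1 -= 3·R0 → [0,-4,1]
  R2 -= -1·R0 → [0,-12,6]
  R2 -= 3·R1 → [0,0,3]

L=[[1,0,0],[3,1,0],[-1,3,1]] U=[[-2,0,-4],[0,-4,1],[0,0,3]]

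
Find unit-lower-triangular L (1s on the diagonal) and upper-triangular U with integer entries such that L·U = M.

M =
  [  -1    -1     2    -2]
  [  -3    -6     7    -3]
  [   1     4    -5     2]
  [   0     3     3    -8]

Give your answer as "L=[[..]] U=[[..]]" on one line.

L=[[1,0,0,0],[3,1,0,0],[-1,-1,1,0],[0,-1,-2,1]] U=[[-1,-1,2,-2],[0,-3,1,3],[0,0,-2,3],[0,0,0,1]]

  r1 -= 3·r0 → [0,-3,1,3]
  r2 -= -1·r0 → [0,3,-3,0]
  r3 -= 0·r0 → [0,3,3,-8]
  r2 -= -1·r1 → [0,0,-2,3]
  r3 -= -1·r1 → [0,0,4,-5]
  r3 -= -2·r2 → [0,0,0,1]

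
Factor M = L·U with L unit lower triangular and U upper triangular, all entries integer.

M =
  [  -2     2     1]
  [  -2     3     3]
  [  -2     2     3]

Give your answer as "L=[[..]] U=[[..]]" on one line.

  row1 -= 1·row0 → [0,1,2]
  row2 -= 1·row0 → [0,0,2]
  row2 -= 0·row1 → [0,0,2]

L=[[1,0,0],[1,1,0],[1,0,1]] U=[[-2,2,1],[0,1,2],[0,0,2]]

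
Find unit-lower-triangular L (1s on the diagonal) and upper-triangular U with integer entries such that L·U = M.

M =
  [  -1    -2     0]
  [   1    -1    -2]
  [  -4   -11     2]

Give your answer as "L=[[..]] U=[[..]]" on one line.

L=[[1,0,0],[-1,1,0],[4,1,1]] U=[[-1,-2,0],[0,-3,-2],[0,0,4]]

  R1 -= -1·R0 → [0,-3,-2]
  R2 -= 4·R0 → [0,-3,2]
  R2 -= 1·R1 → [0,0,4]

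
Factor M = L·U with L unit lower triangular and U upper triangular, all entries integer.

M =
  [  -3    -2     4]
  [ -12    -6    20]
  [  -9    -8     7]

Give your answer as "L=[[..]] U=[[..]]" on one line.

L=[[1,0,0],[4,1,0],[3,-1,1]] U=[[-3,-2,4],[0,2,4],[0,0,-1]]

  row1 -= 4·row0 → [0,2,4]
  row2 -= 3·row0 → [0,-2,-5]
  row2 -= -1·row1 → [0,0,-1]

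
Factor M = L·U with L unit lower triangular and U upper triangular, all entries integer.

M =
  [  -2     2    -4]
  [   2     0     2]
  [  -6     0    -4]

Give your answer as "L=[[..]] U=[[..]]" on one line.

  row1 -= -1·row0 → [0,2,-2]
  row2 -= 3·row0 → [0,-6,8]
  row2 -= -3·row1 → [0,0,2]

L=[[1,0,0],[-1,1,0],[3,-3,1]] U=[[-2,2,-4],[0,2,-2],[0,0,2]]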